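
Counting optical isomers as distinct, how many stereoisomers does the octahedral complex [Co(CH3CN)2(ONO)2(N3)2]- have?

6

Systematic placement gives 5 geometric isomers: CH3CN trans, ONO trans, N3 trans; CH3CN trans, ONO cis, N3 cis; CH3CN cis, ONO trans, N3 cis; CH3CN cis, ONO cis, N3 cis (chiral); CH3CN cis, ONO cis, N3 trans.
One of these lacks any improper symmetry element and so occurs as an enantiomeric pair, giving 5 + 1 = 6 stereoisomers in total.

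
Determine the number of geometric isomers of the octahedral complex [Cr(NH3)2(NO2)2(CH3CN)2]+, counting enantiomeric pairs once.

Systematic placement gives 5 geometric isomers: NH3 trans, NO2 trans, CH3CN trans; NH3 cis, NO2 cis, CH3CN trans; NH3 cis, NO2 trans, CH3CN cis; NH3 cis, NO2 cis, CH3CN cis (chiral); NH3 trans, NO2 cis, CH3CN cis.

5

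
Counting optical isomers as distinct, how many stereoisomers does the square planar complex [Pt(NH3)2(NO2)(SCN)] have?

A square has two trans pairs of vertices; adjacent vertices are cis.
Working through the distinct placements yields 2 geometric isomers: NH3 cis; NH3 trans.
Each arrangement has an internal mirror plane or centre of symmetry, so none is chiral.

2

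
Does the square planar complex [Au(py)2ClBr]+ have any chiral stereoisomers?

no

A square has two trans pairs of vertices; adjacent vertices are cis.
There are 2 geometric isomers: py cis; py trans.
Each arrangement has an internal mirror plane or centre of symmetry, so none is chiral.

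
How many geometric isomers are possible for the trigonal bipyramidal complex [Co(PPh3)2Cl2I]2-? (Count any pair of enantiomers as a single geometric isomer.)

5

In a trigonal bipyramid the two axial positions differ from the three equatorial ones.
Exhaustive case analysis gives 5 geometric isomers.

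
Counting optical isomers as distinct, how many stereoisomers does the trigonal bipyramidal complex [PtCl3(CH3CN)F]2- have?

In a trigonal bipyramid the two axial positions differ from the three equatorial ones.
The distinct arrangements are (4 in all): CH3CN axial, F equatorial; CH3CN axial, F axial; CH3CN equatorial, F equatorial; CH3CN equatorial, F axial.
Each arrangement has an internal mirror plane or centre of symmetry, so none is chiral.

4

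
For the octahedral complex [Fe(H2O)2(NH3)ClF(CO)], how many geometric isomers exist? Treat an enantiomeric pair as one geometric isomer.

9

In an octahedral complex each vertex has one trans partner and four cis neighbours.
Systematic enumeration (placing each ligand type in turn and discarding arrangements equivalent by rotation or reflection) gives 9 geometric isomers.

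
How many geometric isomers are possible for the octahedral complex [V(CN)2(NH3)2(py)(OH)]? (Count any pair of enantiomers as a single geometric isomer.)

6

In an octahedral complex each vertex has one trans partner and four cis neighbours.
Working through the distinct placements yields 6 geometric isomers: CN trans, NH3 trans; CN trans, NH3 cis; CN cis, NH3 cis (3 arrangements, 2 chiral); CN cis, NH3 trans.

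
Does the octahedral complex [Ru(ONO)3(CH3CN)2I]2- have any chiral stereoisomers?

no

The distinct arrangements are (3 in all): ONO mer, CH3CN trans; ONO mer, CH3CN cis; ONO fac, CH3CN cis.
Each arrangement has an internal mirror plane or centre of symmetry, so none is chiral.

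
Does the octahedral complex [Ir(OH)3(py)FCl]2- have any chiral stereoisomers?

In an octahedral complex each vertex has one trans partner and four cis neighbours.
There are 4 geometric isomers: OH mer (3 arrangements); OH fac (chiral).
One of these lacks any improper symmetry element and so occurs as an enantiomeric pair, giving 4 + 1 = 5 stereoisomers in total.

yes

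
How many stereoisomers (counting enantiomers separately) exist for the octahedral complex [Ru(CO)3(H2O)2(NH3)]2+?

Systematic placement gives 3 geometric isomers: CO mer, H2O cis; CO mer, H2O trans; CO fac, H2O cis.
Each arrangement has an internal mirror plane or centre of symmetry, so none is chiral.

3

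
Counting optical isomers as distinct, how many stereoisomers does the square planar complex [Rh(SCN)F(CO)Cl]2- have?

A square has two trans pairs of vertices; adjacent vertices are cis.
Working through the distinct placements yields 3 geometric isomers: (CO/F trans, Cl/SCN trans); (CO/SCN trans, Cl/F trans); (CO/Cl trans, F/SCN trans).
Each arrangement has an internal mirror plane or centre of symmetry, so none is chiral.

3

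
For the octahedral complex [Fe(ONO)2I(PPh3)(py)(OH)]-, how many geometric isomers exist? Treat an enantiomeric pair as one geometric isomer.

In an octahedral complex each vertex has one trans partner and four cis neighbours.
Systematic enumeration (placing each ligand type in turn and discarding arrangements equivalent by rotation or reflection) gives 9 geometric isomers.

9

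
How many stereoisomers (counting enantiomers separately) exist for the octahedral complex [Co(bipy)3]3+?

In an octahedral complex each vertex has one trans partner and four cis neighbours.
Each bipy is bidentate and must span two cis positions.
Only one geometric arrangement is possible; it has no improper symmetry element, so it exists as a pair of enantiomers (2 stereoisomers).

2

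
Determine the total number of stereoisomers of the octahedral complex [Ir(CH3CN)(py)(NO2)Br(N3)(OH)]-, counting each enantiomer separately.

An octahedron has six vertices in three trans pairs; every non-trans pair is cis.
Systematic enumeration (placing each ligand type in turn and discarding arrangements equivalent by rotation or reflection) gives 15 geometric isomers.
Of these, 15 lack any improper symmetry element and so occur as enantiomeric pairs, giving 15 + 15 = 30 stereoisomers in total.

30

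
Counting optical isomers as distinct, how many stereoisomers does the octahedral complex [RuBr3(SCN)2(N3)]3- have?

In an octahedral complex each vertex has one trans partner and four cis neighbours.
Working through the distinct placements yields 3 geometric isomers: Br mer, SCN trans; Br mer, SCN cis; Br fac, SCN cis.
Each arrangement has an internal mirror plane or centre of symmetry, so none is chiral.

3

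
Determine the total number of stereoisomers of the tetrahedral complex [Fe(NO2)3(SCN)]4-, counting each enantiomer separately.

In a tetrahedral complex all four positions are equivalent and every pair of ligands is adjacent — there is no cis/trans distinction.
Only one geometric arrangement is possible.

1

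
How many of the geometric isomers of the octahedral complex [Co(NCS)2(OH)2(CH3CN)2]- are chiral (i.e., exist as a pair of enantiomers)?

1

An octahedron has six vertices in three trans pairs; every non-trans pair is cis.
There are 5 geometric isomers: NCS trans, OH trans, CH3CN trans; NCS cis, OH cis, CH3CN trans; NCS cis, OH trans, CH3CN cis; NCS cis, OH cis, CH3CN cis (chiral); NCS trans, OH cis, CH3CN cis.
One of these lacks any improper symmetry element and so occurs as an enantiomeric pair, giving 5 + 1 = 6 stereoisomers in total.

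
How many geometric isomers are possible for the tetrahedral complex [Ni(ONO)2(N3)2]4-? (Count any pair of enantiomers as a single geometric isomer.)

1

Only one geometric arrangement is possible.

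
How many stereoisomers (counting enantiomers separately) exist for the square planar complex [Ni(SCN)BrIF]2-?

3

In a square planar complex each vertex has one trans partner and two cis neighbours.
There are 3 geometric isomers: (Br/I trans, F/SCN trans); (Br/SCN trans, F/I trans); (Br/F trans, I/SCN trans).
Each arrangement has an internal mirror plane or centre of symmetry, so none is chiral.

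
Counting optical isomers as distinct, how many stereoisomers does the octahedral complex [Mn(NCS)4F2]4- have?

2

In an octahedral complex each vertex has one trans partner and four cis neighbours.
There are 2 geometric isomers: F trans; F cis.
Each arrangement has an internal mirror plane or centre of symmetry, so none is chiral.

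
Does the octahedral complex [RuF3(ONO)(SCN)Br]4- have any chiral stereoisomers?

Working through the distinct placements yields 4 geometric isomers: F mer (3 arrangements); F fac (chiral).
One of these lacks any improper symmetry element and so occurs as an enantiomeric pair, giving 4 + 1 = 5 stereoisomers in total.

yes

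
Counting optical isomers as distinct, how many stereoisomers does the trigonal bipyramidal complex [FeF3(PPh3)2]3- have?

3

In a trigonal bipyramid the two axial positions differ from the three equatorial ones.
Systematic placement gives 3 geometric isomers: PPh3 both equatorial; PPh3 one axial, one equatorial; PPh3 both axial.
Each arrangement has an internal mirror plane or centre of symmetry, so none is chiral.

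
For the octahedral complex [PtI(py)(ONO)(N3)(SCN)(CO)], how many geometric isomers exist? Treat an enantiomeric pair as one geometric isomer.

15

The six octahedral sites form three mutually perpendicular trans pairs.
Exhaustive case analysis gives 15 geometric isomers.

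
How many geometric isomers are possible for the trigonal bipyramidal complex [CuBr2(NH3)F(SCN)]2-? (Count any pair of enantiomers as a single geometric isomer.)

A trigonal bipyramid has two axial and three equatorial sites, which are chemically inequivalent.
Systematic enumeration (placing each ligand type in turn and discarding arrangements equivalent by rotation or reflection) gives 7 geometric isomers.

7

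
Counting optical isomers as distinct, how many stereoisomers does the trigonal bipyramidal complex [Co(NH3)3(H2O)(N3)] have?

4

A trigonal bipyramid has two axial and three equatorial sites, which are chemically inequivalent.
Working through the distinct placements yields 4 geometric isomers: H2O axial, N3 axial; H2O axial, N3 equatorial; H2O equatorial, N3 axial; H2O equatorial, N3 equatorial.
Each arrangement has an internal mirror plane or centre of symmetry, so none is chiral.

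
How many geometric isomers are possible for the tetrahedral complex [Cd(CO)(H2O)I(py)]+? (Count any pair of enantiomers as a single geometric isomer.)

All four vertices of a tetrahedron are equivalent and mutually adjacent, so cis/trans isomerism cannot arise.
Only one geometric arrangement is possible; it has no improper symmetry element, so it exists as a pair of enantiomers (2 stereoisomers).

1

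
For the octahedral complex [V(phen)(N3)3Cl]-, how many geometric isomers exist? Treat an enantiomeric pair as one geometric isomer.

An octahedron has six vertices in three trans pairs; every non-trans pair is cis.
Each phen is bidentate and must span two cis positions.
Working through the distinct placements yields 2 geometric isomers: N3 fac; N3 mer.

2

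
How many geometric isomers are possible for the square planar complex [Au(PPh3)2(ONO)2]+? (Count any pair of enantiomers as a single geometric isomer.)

A square has two trans pairs of vertices; adjacent vertices are cis.
The distinct arrangements are (2 in all): PPh3 cis; PPh3 trans.

2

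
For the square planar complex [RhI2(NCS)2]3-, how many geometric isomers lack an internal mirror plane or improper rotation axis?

0

In a square planar complex each vertex has one trans partner and two cis neighbours.
Working through the distinct placements yields 2 geometric isomers: I cis; I trans.
Each arrangement has an internal mirror plane or centre of symmetry, so none is chiral.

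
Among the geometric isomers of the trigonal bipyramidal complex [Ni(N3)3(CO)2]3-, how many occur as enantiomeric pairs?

In a trigonal bipyramid the two axial positions differ from the three equatorial ones.
The distinct arrangements are (3 in all): CO both axial; CO one axial, one equatorial; CO both equatorial.
Each arrangement has an internal mirror plane or centre of symmetry, so none is chiral.

0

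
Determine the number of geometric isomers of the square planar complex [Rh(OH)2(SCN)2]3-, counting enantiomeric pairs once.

2

In a square planar complex each vertex has one trans partner and two cis neighbours.
Systematic placement gives 2 geometric isomers: OH cis; OH trans.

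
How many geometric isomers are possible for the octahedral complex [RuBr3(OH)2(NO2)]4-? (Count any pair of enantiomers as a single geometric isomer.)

The six octahedral sites form three mutually perpendicular trans pairs.
Working through the distinct placements yields 3 geometric isomers: Br mer, OH trans; Br mer, OH cis; Br fac, OH cis.

3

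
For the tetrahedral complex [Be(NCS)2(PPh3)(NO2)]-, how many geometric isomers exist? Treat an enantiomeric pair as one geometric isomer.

All four vertices of a tetrahedron are equivalent and mutually adjacent, so cis/trans isomerism cannot arise.
Only one geometric arrangement is possible.

1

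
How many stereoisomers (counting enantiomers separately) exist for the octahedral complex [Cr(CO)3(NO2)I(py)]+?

The six octahedral sites form three mutually perpendicular trans pairs.
Systematic placement gives 4 geometric isomers: CO mer (3 arrangements); CO fac (chiral).
One of these lacks any improper symmetry element and so occurs as an enantiomeric pair, giving 4 + 1 = 5 stereoisomers in total.

5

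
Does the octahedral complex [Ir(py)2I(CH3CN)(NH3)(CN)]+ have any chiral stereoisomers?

An octahedron has six vertices in three trans pairs; every non-trans pair is cis.
Placing the ligands in turn and identifying arrangements related by rotation or reflection leaves 9 distinct geometric isomers.
Of these, 6 lack any improper symmetry element and so occur as enantiomeric pairs, giving 9 + 6 = 15 stereoisomers in total.

yes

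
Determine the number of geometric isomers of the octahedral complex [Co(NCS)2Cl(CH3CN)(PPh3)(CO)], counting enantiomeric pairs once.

9

In an octahedral complex each vertex has one trans partner and four cis neighbours.
Placing the ligands in turn and identifying arrangements related by rotation or reflection leaves 9 distinct geometric isomers.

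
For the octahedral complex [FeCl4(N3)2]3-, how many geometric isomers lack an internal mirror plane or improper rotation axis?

An octahedron has six vertices in three trans pairs; every non-trans pair is cis.
Systematic placement gives 2 geometric isomers: N3 trans; N3 cis.
Each arrangement has an internal mirror plane or centre of symmetry, so none is chiral.

0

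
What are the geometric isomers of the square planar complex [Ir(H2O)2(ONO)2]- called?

cis and trans

A square has two trans pairs of vertices; adjacent vertices are cis.
There are 2 geometric isomers: H2O cis; H2O trans.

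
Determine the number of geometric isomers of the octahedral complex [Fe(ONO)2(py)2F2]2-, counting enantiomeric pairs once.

The six octahedral sites form three mutually perpendicular trans pairs.
There are 5 geometric isomers: ONO trans, py trans, F trans; ONO cis, py cis, F trans; ONO cis, py trans, F cis; ONO cis, py cis, F cis (chiral); ONO trans, py cis, F cis.

5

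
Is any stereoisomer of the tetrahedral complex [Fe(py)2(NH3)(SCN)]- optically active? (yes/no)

no

All four vertices of a tetrahedron are equivalent and mutually adjacent, so cis/trans isomerism cannot arise.
Only one geometric arrangement is possible.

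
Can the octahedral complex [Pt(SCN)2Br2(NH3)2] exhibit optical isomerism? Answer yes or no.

yes

In an octahedral complex each vertex has one trans partner and four cis neighbours.
There are 5 geometric isomers: SCN trans, Br trans, NH3 trans; SCN cis, Br trans, NH3 cis; SCN trans, Br cis, NH3 cis; SCN cis, Br cis, NH3 cis (chiral); SCN cis, Br cis, NH3 trans.
One of these lacks any improper symmetry element and so occurs as an enantiomeric pair, giving 5 + 1 = 6 stereoisomers in total.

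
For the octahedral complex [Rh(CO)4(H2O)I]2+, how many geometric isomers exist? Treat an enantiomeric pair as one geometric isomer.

In an octahedral complex each vertex has one trans partner and four cis neighbours.
Working through the distinct placements yields 2 geometric isomers: H2O and I mutually trans; H2O and I mutually cis.

2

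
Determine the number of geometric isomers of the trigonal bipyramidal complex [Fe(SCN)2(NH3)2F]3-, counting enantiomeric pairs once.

A trigonal bipyramid has two axial and three equatorial sites, which are chemically inequivalent.
Exhaustive case analysis gives 5 geometric isomers.

5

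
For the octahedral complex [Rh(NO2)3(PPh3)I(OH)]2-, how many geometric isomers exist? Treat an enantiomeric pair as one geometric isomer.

An octahedron has six vertices in three trans pairs; every non-trans pair is cis.
Systematic placement gives 4 geometric isomers: NO2 mer (3 arrangements); NO2 fac (chiral).

4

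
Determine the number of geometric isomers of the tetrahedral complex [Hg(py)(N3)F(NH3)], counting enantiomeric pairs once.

Only one geometric arrangement is possible; it has no improper symmetry element, so it exists as a pair of enantiomers (2 stereoisomers).

1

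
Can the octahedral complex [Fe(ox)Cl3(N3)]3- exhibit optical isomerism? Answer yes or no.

The six octahedral sites form three mutually perpendicular trans pairs.
Each ox is bidentate and must span two cis positions.
There are 2 geometric isomers: Cl mer; Cl fac.
Each arrangement has an internal mirror plane or centre of symmetry, so none is chiral.

no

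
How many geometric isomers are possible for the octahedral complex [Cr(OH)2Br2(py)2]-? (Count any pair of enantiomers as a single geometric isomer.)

5

The six octahedral sites form three mutually perpendicular trans pairs.
Working through the distinct placements yields 5 geometric isomers: OH trans, Br trans, py trans; OH cis, Br trans, py cis; OH cis, Br cis, py trans; OH cis, Br cis, py cis (chiral); OH trans, Br cis, py cis.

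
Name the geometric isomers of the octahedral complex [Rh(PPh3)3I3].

An octahedron has six vertices in three trans pairs; every non-trans pair is cis.
Working through the distinct placements yields 2 geometric isomers: PPh3 mer; PPh3 fac.

fac and mer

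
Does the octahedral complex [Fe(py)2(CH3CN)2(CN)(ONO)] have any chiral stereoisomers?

yes

There are 6 geometric isomers: py trans, CH3CN trans; py cis, CH3CN trans; py trans, CH3CN cis; py cis, CH3CN cis (3 arrangements, 2 chiral).
Of these, 2 lack any improper symmetry element and so occur as enantiomeric pairs, giving 6 + 2 = 8 stereoisomers in total.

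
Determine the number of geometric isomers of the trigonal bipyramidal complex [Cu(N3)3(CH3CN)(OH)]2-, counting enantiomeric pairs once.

4

The distinct arrangements are (4 in all): CH3CN axial, OH equatorial; CH3CN axial, OH axial; CH3CN equatorial, OH equatorial; CH3CN equatorial, OH axial.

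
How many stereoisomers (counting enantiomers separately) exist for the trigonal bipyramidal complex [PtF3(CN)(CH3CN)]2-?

4

A trigonal bipyramid has two axial and three equatorial sites, which are chemically inequivalent.
There are 4 geometric isomers: CN axial, CH3CN axial; CN equatorial, CH3CN axial; CN axial, CH3CN equatorial; CN equatorial, CH3CN equatorial.
Each arrangement has an internal mirror plane or centre of symmetry, so none is chiral.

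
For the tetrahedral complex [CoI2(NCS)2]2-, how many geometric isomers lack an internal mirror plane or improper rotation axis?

0

In a tetrahedral complex all four positions are equivalent and every pair of ligands is adjacent — there is no cis/trans distinction.
Only one geometric arrangement is possible.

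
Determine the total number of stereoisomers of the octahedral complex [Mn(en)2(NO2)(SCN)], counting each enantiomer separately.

In an octahedral complex each vertex has one trans partner and four cis neighbours.
Each en is bidentate and must span two cis positions.
Systematic placement gives 2 geometric isomers: NO2 and SCN mutually trans; NO2 and SCN mutually cis (chiral).
One of these lacks any improper symmetry element and so occurs as an enantiomeric pair, giving 2 + 1 = 3 stereoisomers in total.

3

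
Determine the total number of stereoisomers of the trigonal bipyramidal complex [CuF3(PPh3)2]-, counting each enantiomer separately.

3

In a trigonal bipyramid the two axial positions differ from the three equatorial ones.
Systematic placement gives 3 geometric isomers: PPh3 both equatorial; PPh3 one axial, one equatorial; PPh3 both axial.
Each arrangement has an internal mirror plane or centre of symmetry, so none is chiral.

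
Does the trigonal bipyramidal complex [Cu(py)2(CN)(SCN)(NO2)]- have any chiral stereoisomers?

yes

A trigonal bipyramid has two axial and three equatorial sites, which are chemically inequivalent.
Placing the ligands in turn and identifying arrangements related by rotation or reflection leaves 7 distinct geometric isomers.
Of these, 3 lack any improper symmetry element and so occur as enantiomeric pairs, giving 7 + 3 = 10 stereoisomers in total.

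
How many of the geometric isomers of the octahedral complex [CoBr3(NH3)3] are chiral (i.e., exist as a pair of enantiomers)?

The six octahedral sites form three mutually perpendicular trans pairs.
Working through the distinct placements yields 2 geometric isomers: Br mer; Br fac.
Each arrangement has an internal mirror plane or centre of symmetry, so none is chiral.

0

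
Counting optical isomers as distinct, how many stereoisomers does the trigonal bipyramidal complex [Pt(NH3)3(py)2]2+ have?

3

Working through the distinct placements yields 3 geometric isomers: py both equatorial; py one axial, one equatorial; py both axial.
Each arrangement has an internal mirror plane or centre of symmetry, so none is chiral.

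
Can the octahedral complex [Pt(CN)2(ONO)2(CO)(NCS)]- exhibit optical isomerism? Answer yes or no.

yes

There are 6 geometric isomers: CN trans, ONO trans; CN trans, ONO cis; CN cis, ONO trans; CN cis, ONO cis (3 arrangements, 2 chiral).
Of these, 2 lack any improper symmetry element and so occur as enantiomeric pairs, giving 6 + 2 = 8 stereoisomers in total.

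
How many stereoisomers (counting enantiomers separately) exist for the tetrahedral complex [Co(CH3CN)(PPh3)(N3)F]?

2

All four vertices of a tetrahedron are equivalent and mutually adjacent, so cis/trans isomerism cannot arise.
Only one geometric arrangement is possible; it has no improper symmetry element, so it exists as a pair of enantiomers (2 stereoisomers).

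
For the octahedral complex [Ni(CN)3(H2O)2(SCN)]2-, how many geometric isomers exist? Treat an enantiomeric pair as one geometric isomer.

An octahedron has six vertices in three trans pairs; every non-trans pair is cis.
The distinct arrangements are (3 in all): CN mer, H2O cis; CN mer, H2O trans; CN fac, H2O cis.

3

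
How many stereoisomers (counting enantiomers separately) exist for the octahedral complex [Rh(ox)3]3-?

The six octahedral sites form three mutually perpendicular trans pairs.
Each ox is bidentate and must span two cis positions.
Only one geometric arrangement is possible; it has no improper symmetry element, so it exists as a pair of enantiomers (2 stereoisomers).

2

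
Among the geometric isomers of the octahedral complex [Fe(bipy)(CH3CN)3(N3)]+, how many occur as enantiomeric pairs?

In an octahedral complex each vertex has one trans partner and four cis neighbours.
Each bipy is bidentate and must span two cis positions.
Systematic placement gives 2 geometric isomers: CH3CN mer; CH3CN fac.
Each arrangement has an internal mirror plane or centre of symmetry, so none is chiral.

0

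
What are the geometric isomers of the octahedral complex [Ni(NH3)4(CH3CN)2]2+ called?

An octahedron has six vertices in three trans pairs; every non-trans pair is cis.
Systematic placement gives 2 geometric isomers: CH3CN trans; CH3CN cis.

cis and trans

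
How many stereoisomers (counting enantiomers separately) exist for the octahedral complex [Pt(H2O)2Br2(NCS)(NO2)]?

There are 6 geometric isomers: H2O trans, Br trans; H2O cis, Br trans; H2O cis, Br cis (3 arrangements, 2 chiral); H2O trans, Br cis.
Of these, 2 lack any improper symmetry element and so occur as enantiomeric pairs, giving 6 + 2 = 8 stereoisomers in total.

8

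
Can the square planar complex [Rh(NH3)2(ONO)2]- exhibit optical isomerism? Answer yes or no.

no

A square has two trans pairs of vertices; adjacent vertices are cis.
Working through the distinct placements yields 2 geometric isomers: NH3 cis; NH3 trans.
Each arrangement has an internal mirror plane or centre of symmetry, so none is chiral.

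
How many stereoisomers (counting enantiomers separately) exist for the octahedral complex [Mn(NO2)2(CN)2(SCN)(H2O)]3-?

8

Systematic placement gives 6 geometric isomers: NO2 cis, CN trans; NO2 trans, CN trans; NO2 cis, CN cis (3 arrangements, 2 chiral); NO2 trans, CN cis.
Of these, 2 lack any improper symmetry element and so occur as enantiomeric pairs, giving 6 + 2 = 8 stereoisomers in total.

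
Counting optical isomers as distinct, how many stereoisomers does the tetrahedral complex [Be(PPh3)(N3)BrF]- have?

2

Only one geometric arrangement is possible; it has no improper symmetry element, so it exists as a pair of enantiomers (2 stereoisomers).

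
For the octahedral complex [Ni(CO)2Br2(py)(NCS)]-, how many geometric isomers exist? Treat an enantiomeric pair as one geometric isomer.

The six octahedral sites form three mutually perpendicular trans pairs.
Working through the distinct placements yields 6 geometric isomers: CO trans, Br trans; CO cis, Br trans; CO cis, Br cis (3 arrangements, 2 chiral); CO trans, Br cis.

6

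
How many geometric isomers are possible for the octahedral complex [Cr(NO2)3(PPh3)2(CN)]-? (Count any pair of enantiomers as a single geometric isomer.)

In an octahedral complex each vertex has one trans partner and four cis neighbours.
There are 3 geometric isomers: NO2 mer, PPh3 trans; NO2 fac, PPh3 cis; NO2 mer, PPh3 cis.

3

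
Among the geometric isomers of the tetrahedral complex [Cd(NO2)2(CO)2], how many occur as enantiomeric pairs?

0

In a tetrahedral complex all four positions are equivalent and every pair of ligands is adjacent — there is no cis/trans distinction.
Only one geometric arrangement is possible.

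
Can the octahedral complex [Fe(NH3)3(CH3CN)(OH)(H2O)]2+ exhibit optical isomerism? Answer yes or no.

In an octahedral complex each vertex has one trans partner and four cis neighbours.
Systematic placement gives 4 geometric isomers: NH3 mer (3 arrangements); NH3 fac (chiral).
One of these lacks any improper symmetry element and so occurs as an enantiomeric pair, giving 4 + 1 = 5 stereoisomers in total.

yes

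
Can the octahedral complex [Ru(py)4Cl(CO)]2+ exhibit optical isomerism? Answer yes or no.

no

Systematic placement gives 2 geometric isomers: Cl and CO mutually trans; Cl and CO mutually cis.
Each arrangement has an internal mirror plane or centre of symmetry, so none is chiral.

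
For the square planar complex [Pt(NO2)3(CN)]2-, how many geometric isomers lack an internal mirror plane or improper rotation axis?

Only one geometric arrangement is possible.

0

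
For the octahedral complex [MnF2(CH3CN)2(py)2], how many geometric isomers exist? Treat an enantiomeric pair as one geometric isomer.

5

The six octahedral sites form three mutually perpendicular trans pairs.
There are 5 geometric isomers: F trans, CH3CN trans, py trans; F cis, CH3CN trans, py cis; F cis, CH3CN cis, py trans; F cis, CH3CN cis, py cis (chiral); F trans, CH3CN cis, py cis.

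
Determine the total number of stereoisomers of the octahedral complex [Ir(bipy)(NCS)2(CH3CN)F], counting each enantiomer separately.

An octahedron has six vertices in three trans pairs; every non-trans pair is cis.
Each bipy is bidentate and must span two cis positions.
The distinct arrangements are (4 in all): NCS cis (3 arrangements, 2 chiral); NCS trans.
Of these, 2 lack any improper symmetry element and so occur as enantiomeric pairs, giving 4 + 2 = 6 stereoisomers in total.

6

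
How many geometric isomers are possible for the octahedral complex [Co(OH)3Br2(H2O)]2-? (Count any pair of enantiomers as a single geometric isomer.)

In an octahedral complex each vertex has one trans partner and four cis neighbours.
Systematic placement gives 3 geometric isomers: OH mer, Br trans; OH mer, Br cis; OH fac, Br cis.

3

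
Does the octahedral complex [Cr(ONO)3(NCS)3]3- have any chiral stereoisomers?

no

Working through the distinct placements yields 2 geometric isomers: ONO mer; ONO fac.
Each arrangement has an internal mirror plane or centre of symmetry, so none is chiral.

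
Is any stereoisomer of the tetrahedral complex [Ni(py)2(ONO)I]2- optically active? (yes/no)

In a tetrahedral complex all four positions are equivalent and every pair of ligands is adjacent — there is no cis/trans distinction.
Only one geometric arrangement is possible.

no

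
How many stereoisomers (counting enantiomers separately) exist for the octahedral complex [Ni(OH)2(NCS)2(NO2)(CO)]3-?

In an octahedral complex each vertex has one trans partner and four cis neighbours.
The distinct arrangements are (6 in all): OH trans, NCS cis; OH cis, NCS cis (3 arrangements, 2 chiral); OH trans, NCS trans; OH cis, NCS trans.
Of these, 2 lack any improper symmetry element and so occur as enantiomeric pairs, giving 6 + 2 = 8 stereoisomers in total.

8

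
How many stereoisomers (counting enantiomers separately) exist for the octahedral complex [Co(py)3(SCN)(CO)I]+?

5

An octahedron has six vertices in three trans pairs; every non-trans pair is cis.
Working through the distinct placements yields 4 geometric isomers: py mer (3 arrangements); py fac (chiral).
One of these lacks any improper symmetry element and so occurs as an enantiomeric pair, giving 4 + 1 = 5 stereoisomers in total.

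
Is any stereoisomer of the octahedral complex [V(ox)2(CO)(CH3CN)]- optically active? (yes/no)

yes

Each ox is bidentate and must span two cis positions.
Systematic placement gives 2 geometric isomers: CO and CH3CN mutually trans; CO and CH3CN mutually cis (chiral).
One of these lacks any improper symmetry element and so occurs as an enantiomeric pair, giving 2 + 1 = 3 stereoisomers in total.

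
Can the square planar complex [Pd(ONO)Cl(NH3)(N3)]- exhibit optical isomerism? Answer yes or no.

A square has two trans pairs of vertices; adjacent vertices are cis.
There are 3 geometric isomers: (Cl/NH3 trans, N3/ONO trans); (Cl/ONO trans, N3/NH3 trans); (Cl/N3 trans, NH3/ONO trans).
Each arrangement has an internal mirror plane or centre of symmetry, so none is chiral.

no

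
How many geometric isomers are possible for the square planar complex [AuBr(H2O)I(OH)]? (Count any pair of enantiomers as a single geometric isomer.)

A square has two trans pairs of vertices; adjacent vertices are cis.
There are 3 geometric isomers: (Br/I trans, H2O/OH trans); (Br/OH trans, H2O/I trans); (Br/H2O trans, I/OH trans).

3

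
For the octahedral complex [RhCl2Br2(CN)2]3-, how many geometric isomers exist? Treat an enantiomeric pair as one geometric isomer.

5

The six octahedral sites form three mutually perpendicular trans pairs.
The distinct arrangements are (5 in all): Cl trans, Br trans, CN trans; Cl cis, Br trans, CN cis; Cl trans, Br cis, CN cis; Cl cis, Br cis, CN cis (chiral); Cl cis, Br cis, CN trans.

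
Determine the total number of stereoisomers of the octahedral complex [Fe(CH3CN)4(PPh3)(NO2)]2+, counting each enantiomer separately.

2

In an octahedral complex each vertex has one trans partner and four cis neighbours.
Systematic placement gives 2 geometric isomers: PPh3 and NO2 mutually trans; PPh3 and NO2 mutually cis.
Each arrangement has an internal mirror plane or centre of symmetry, so none is chiral.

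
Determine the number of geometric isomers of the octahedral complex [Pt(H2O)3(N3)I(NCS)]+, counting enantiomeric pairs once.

An octahedron has six vertices in three trans pairs; every non-trans pair is cis.
Working through the distinct placements yields 4 geometric isomers: H2O mer (3 arrangements); H2O fac (chiral).

4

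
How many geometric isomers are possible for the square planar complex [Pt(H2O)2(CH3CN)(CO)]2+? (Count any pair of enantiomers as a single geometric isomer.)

2

Working through the distinct placements yields 2 geometric isomers: H2O cis; H2O trans.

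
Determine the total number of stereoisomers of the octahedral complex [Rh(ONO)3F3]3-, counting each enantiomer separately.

2

An octahedron has six vertices in three trans pairs; every non-trans pair is cis.
Working through the distinct placements yields 2 geometric isomers: ONO mer; ONO fac.
Each arrangement has an internal mirror plane or centre of symmetry, so none is chiral.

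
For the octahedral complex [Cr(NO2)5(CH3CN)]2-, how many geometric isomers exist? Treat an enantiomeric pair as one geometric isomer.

An octahedron has six vertices in three trans pairs; every non-trans pair is cis.
Only one geometric arrangement is possible.

1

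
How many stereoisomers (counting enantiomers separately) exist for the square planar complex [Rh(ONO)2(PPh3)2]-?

2

In a square planar complex each vertex has one trans partner and two cis neighbours.
Working through the distinct placements yields 2 geometric isomers: ONO cis; ONO trans.
Each arrangement has an internal mirror plane or centre of symmetry, so none is chiral.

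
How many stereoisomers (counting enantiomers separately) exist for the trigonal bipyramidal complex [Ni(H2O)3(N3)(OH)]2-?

In a trigonal bipyramid the two axial positions differ from the three equatorial ones.
Working through the distinct placements yields 4 geometric isomers: N3 equatorial, OH equatorial; N3 axial, OH equatorial; N3 equatorial, OH axial; N3 axial, OH axial.
Each arrangement has an internal mirror plane or centre of symmetry, so none is chiral.

4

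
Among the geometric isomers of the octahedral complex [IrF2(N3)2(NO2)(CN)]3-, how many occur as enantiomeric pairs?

2

The distinct arrangements are (6 in all): F cis, N3 cis (3 arrangements, 2 chiral); F cis, N3 trans; F trans, N3 cis; F trans, N3 trans.
Of these, 2 lack any improper symmetry element and so occur as enantiomeric pairs, giving 6 + 2 = 8 stereoisomers in total.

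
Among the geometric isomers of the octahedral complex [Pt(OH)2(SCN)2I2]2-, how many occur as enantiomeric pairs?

The six octahedral sites form three mutually perpendicular trans pairs.
The distinct arrangements are (5 in all): OH trans, SCN trans, I trans; OH cis, SCN cis, I trans; OH cis, SCN trans, I cis; OH cis, SCN cis, I cis (chiral); OH trans, SCN cis, I cis.
One of these lacks any improper symmetry element and so occurs as an enantiomeric pair, giving 5 + 1 = 6 stereoisomers in total.

1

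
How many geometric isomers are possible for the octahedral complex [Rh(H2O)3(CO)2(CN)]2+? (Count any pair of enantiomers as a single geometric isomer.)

3

Systematic placement gives 3 geometric isomers: H2O mer, CO cis; H2O mer, CO trans; H2O fac, CO cis.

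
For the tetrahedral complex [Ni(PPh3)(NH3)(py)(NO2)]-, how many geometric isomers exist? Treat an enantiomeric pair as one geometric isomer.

All four vertices of a tetrahedron are equivalent and mutually adjacent, so cis/trans isomerism cannot arise.
Only one geometric arrangement is possible; it has no improper symmetry element, so it exists as a pair of enantiomers (2 stereoisomers).

1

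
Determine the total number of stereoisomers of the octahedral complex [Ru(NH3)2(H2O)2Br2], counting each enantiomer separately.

The six octahedral sites form three mutually perpendicular trans pairs.
Working through the distinct placements yields 5 geometric isomers: NH3 trans, H2O trans, Br trans; NH3 cis, H2O cis, Br trans; NH3 trans, H2O cis, Br cis; NH3 cis, H2O cis, Br cis (chiral); NH3 cis, H2O trans, Br cis.
One of these lacks any improper symmetry element and so occurs as an enantiomeric pair, giving 5 + 1 = 6 stereoisomers in total.

6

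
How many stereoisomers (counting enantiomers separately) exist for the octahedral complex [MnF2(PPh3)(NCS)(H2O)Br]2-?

15

Exhaustive case analysis gives 9 geometric isomers.
Of these, 6 lack any improper symmetry element and so occur as enantiomeric pairs, giving 9 + 6 = 15 stereoisomers in total.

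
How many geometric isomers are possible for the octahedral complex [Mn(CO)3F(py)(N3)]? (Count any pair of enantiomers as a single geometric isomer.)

Working through the distinct placements yields 4 geometric isomers: CO mer (3 arrangements); CO fac (chiral).

4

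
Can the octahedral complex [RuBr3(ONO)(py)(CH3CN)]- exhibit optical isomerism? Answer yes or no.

yes

An octahedron has six vertices in three trans pairs; every non-trans pair is cis.
The distinct arrangements are (4 in all): Br mer (3 arrangements); Br fac (chiral).
One of these lacks any improper symmetry element and so occurs as an enantiomeric pair, giving 4 + 1 = 5 stereoisomers in total.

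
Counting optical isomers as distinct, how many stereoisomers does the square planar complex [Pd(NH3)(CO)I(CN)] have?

In a square planar complex each vertex has one trans partner and two cis neighbours.
The distinct arrangements are (3 in all): (CN/I trans, CO/NH3 trans); (CN/NH3 trans, CO/I trans); (CN/CO trans, I/NH3 trans).
Each arrangement has an internal mirror plane or centre of symmetry, so none is chiral.

3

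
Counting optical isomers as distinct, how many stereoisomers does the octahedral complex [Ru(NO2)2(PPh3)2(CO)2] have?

Working through the distinct placements yields 5 geometric isomers: NO2 trans, PPh3 trans, CO trans; NO2 cis, PPh3 cis, CO trans; NO2 cis, PPh3 trans, CO cis; NO2 cis, PPh3 cis, CO cis (chiral); NO2 trans, PPh3 cis, CO cis.
One of these lacks any improper symmetry element and so occurs as an enantiomeric pair, giving 5 + 1 = 6 stereoisomers in total.

6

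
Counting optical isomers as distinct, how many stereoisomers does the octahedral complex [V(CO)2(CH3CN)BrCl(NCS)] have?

15

Exhaustive case analysis gives 9 geometric isomers.
Of these, 6 lack any improper symmetry element and so occur as enantiomeric pairs, giving 9 + 6 = 15 stereoisomers in total.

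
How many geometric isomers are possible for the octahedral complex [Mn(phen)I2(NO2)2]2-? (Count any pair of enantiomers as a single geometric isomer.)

The six octahedral sites form three mutually perpendicular trans pairs.
Each phen is bidentate and must span two cis positions.
There are 3 geometric isomers: I trans, NO2 cis; I cis, NO2 cis (chiral); I cis, NO2 trans.

3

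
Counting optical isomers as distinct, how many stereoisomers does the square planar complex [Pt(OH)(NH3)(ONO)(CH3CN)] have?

A square has two trans pairs of vertices; adjacent vertices are cis.
Working through the distinct placements yields 3 geometric isomers: (CH3CN/OH trans, NH3/ONO trans); (CH3CN/ONO trans, NH3/OH trans); (CH3CN/NH3 trans, OH/ONO trans).
Each arrangement has an internal mirror plane or centre of symmetry, so none is chiral.

3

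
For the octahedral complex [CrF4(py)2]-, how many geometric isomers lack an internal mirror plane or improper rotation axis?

In an octahedral complex each vertex has one trans partner and four cis neighbours.
The distinct arrangements are (2 in all): py trans; py cis.
Each arrangement has an internal mirror plane or centre of symmetry, so none is chiral.

0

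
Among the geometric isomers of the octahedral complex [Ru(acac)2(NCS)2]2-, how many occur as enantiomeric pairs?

1

The six octahedral sites form three mutually perpendicular trans pairs.
Each acac is bidentate and must span two cis positions.
Working through the distinct placements yields 2 geometric isomers: NCS trans; NCS cis (chiral).
One of these lacks any improper symmetry element and so occurs as an enantiomeric pair, giving 2 + 1 = 3 stereoisomers in total.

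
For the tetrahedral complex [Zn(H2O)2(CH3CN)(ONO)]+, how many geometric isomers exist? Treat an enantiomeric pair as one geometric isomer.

All four vertices of a tetrahedron are equivalent and mutually adjacent, so cis/trans isomerism cannot arise.
Only one geometric arrangement is possible.

1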